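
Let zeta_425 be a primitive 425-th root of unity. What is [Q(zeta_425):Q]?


The degree equals Euler's totient phi(425).
425 = 5^2 * 17
phi(425) = 320

320


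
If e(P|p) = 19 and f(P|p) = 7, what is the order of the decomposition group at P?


|D_P| = e * f
= 19 * 7
= 133

133


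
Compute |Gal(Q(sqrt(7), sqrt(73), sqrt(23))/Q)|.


The 3 square roots of distinct primes are multiplicatively independent over Q,
so [K:Q] = 2^3 and Gal(K/Q) is isomorphic to (Z/2Z)^3.
|Gal| = 2^3 = 8

8


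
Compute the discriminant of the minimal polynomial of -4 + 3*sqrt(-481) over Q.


The element -4 + 3*sqrt(-481) has minimal polynomial:
x^2 + 8*x + 4345
Discriminant = (8)^2 - 4*(4345)
= 64 - 17380
= -17316

-17316


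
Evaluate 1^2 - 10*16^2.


x^2 - d*y^2
= 1^2 - 10*16^2
= 1 - 2560
= -2559

-2559


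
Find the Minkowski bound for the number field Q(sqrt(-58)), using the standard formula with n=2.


d = -58, d mod 4 = 2, so disc(K) = 4d = -232; |disc(K)| = 232
Imaginary quadratic field, so n = 2, s = r2 = 1, r1 = 0
M = (n!/n^n) * (4/pi)^s * sqrt(|disc(K)|) = (2!/2^2) * (4/pi)^1 * sqrt(232)
= 0.5 * 1.273240 * 15.231546
= 9.6967

9.6967


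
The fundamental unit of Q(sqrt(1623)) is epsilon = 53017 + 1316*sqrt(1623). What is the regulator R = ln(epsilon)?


epsilon = 53017 + 1316*sqrt(1623)
= 106034.0000
R = ln(106034.0000)
= 11.5715

11.5715


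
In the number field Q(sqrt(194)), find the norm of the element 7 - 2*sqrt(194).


N(a + b*sqrt(d)) = a^2 - d*b^2
= (7)^2 - (194)*(-2)^2
= 49 - 776
= -727

-727


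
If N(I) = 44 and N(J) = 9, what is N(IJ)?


N(IJ) = N(I) * N(J)
= 44 * 9
= 396

396


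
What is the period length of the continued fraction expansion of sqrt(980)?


Run the CF algorithm for sqrt(980).
a_0 = floor(sqrt(980)) = 31; set m_0=0, q_0=1.
Recurrence: m' = q*a - m,  q' = (d - m'^2)/q,  a' = floor((a_0 + m')/q').
  step 1: m=31, q=19, a=3
  step 2: m=26, q=16, a=3
  step 3: m=22, q=31, a=1
  step 4: m=9, q=29, a=1
  step 5: m=20, q=20, a=2
  step 6: m=20, q=29, a=1
  step 7: m=9, q=31, a=1
  step 8: m=22, q=16, a=3
  step 9: m=26, q=19, a=3
  step 10: m=31, q=1, a=62
a_10 = 2*a_0 = 62, so the period closes here.
sqrt(980) = [31; 3, 3, 1, 1, 2, 1, 1, 3, 3, 62]
Period length = 10

10


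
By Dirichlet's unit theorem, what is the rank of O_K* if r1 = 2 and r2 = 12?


By Dirichlet's unit theorem:
rank = r1 + r2 - 1
= 2 + 12 - 1
= 13

13


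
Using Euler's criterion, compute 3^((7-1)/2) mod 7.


p = 7 is prime and the exponent is (p-1)/2 = 3, so by Euler's criterion 3^3 = (3/7) = +1 or -1 mod 7.
Compute by square-and-multiply:
  3 = 2 + 1 (binary 11)
  Repeated squaring mod 7: 3^1 = 3, 3^2 = 2
  3^3 = 3^2 * 3^1 = 2 * 3 mod 7
    2 * 3 = 6 = 6 mod 7
  3^3 = 6 mod 7
Result 6 = p - 1 = -1 mod 7: 3 is a quadratic non-residue mod 7. As a residue in [0, p-1] the value is 6.
3^3 mod 7 = 6

6


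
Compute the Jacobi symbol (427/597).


Compute (427/597) via quadratic reciprocity:
  reciprocity: (427/597) -> +(597/427)
  reduce: (170/427)
  pull out 2: (2/427) = -1  (since 427 mod 8 = 3)
  reciprocity: (85/427) -> +(427/85)
  reduce: (2/85)
  pull out 2: (2/85) = -1  (since 85 mod 8 = 5)
  (1/85) = 1
Product of signs = 1

1


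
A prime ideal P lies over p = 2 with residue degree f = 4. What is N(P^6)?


N(P^a) = p^(a*f)
= 2^(6*4)
= 2^24
= 16777216

16777216


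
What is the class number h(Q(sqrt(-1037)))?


K = Q(sqrt(-1037)). d mod 4 = 3, so D = disc(K) = 4d = -4148
h(K) equals the number of primitive reduced positive-definite forms (a, b, c) = a*x^2 + b*x*y + c*y^2 with b^2 - 4ac = D,
where reduced means |b| <= a <= c, with b >= 0 whenever |b| = a or a = c, and primitive means gcd(a, b, c) = 1.
Reduced forces 3a^2 <= |D| = 4148, so 1 <= a <= 37; b must have the parity of D, and c = (b^2 - D)/(4a) must be an integer >= a.
Enumerate a = 1..37, b in [-a, a]:
  a=1: (1, 0, 1037)  [1]
  a=2: (2, 2, 519)  [1]
  a=3: (3, -2, 346), (3, 2, 346)  [2]
  a=4..5: none
  a=6: (6, -2, 173), (6, 2, 173)  [2]
  a=7..8: none
  a=9: (9, -8, 117), (9, 8, 117)  [2]
  a=10..12: none
  a=13: (13, -8, 81), (13, 8, 81)  [2]
  a=14..16: none
  a=17: (17, 0, 61)  [1]
  a=18: (18, -10, 59), (18, 10, 59)  [2]
  a=19..25: none
  a=26: (26, -18, 43), (26, 18, 43)  [2]
  a=27: (27, -8, 39), (27, 8, 39)  [2]
  a=28: none
  a=29: (29, -12, 37), (29, 12, 37)  [2]
  a=30..33: none
  a=34: (34, 34, 39)  [1]
  a=35..37: none
Total reduced forms: 1 + 1 + 2 + 2 + 2 + 2 + 1 + 2 + 2 + 2 + 2 + 1 = 20
h = 20

20


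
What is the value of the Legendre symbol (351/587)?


p = 587 is prime, so compute (351/587) with the reciprocity algorithm (Jacobi-symbol steps: pull out 2s via (2/n), flip via reciprocity, reduce):
  reciprocity: (351/587) -> -(587/351)
  reduce: (236/351)
  pull out 2: (2/351) = +1  (since 351 mod 8 = 7)
  pull out 2: (2/351) = +1  (since 351 mod 8 = 7)
  reciprocity: (59/351) -> -(351/59)
  reduce: (56/59)
  pull out 2: (2/59) = -1  (since 59 mod 8 = 3)
  pull out 2: (2/59) = -1  (since 59 mod 8 = 3)
  pull out 2: (2/59) = -1  (since 59 mod 8 = 3)
  reciprocity: (7/59) -> -(59/7)
  reduce: (3/7)
  reciprocity: (3/7) -> -(7/3)
  reduce: (1/3)
  (1/3) = 1
Product of signs = -1
(351/587) = -1

-1


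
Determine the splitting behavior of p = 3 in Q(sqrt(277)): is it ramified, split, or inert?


K = Q(sqrt(277)). Since d mod 4 = 1, disc(K) = 277.
Check p | disc: 277 mod 3 = 1.
p does not divide disc. Compute Legendre symbol (d/p):
1^((3-1)/2) mod 3 = 1
(d/p) = 1, so p splits: (p) = P*P' with e=1, f=1, g=2.
Therefore p is split.

split


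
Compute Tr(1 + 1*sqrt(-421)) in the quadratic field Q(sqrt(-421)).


Tr(a + b*sqrt(d)) = (a + b*sqrt(d)) + (a - b*sqrt(d)) = 2a
= 2 * (1)
= 2

2


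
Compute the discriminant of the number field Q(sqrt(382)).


For K = Q(sqrt(d)) with d squarefree: disc(K) = d if d = 1 mod 4, and disc(K) = 4d if d = 2 or 3 mod 4.
Here d = 382, and d mod 4 = 2.
d = 2 mod 4, not 1 (O_K = Z[sqrt(d)]), so disc(K) = 4d = 4 * (382) = 1528

1528


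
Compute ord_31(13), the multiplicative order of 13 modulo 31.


We want ord_31(13), the smallest k >= 1 with 13^k = 1 mod 31.
n = 31 = 31, phi(31) = 30; the order divides phi(n).
Divisors of 30: 1, 2, 3, 5, 6, 10, 15, 30
Repeated squaring mod 31: 13^1 = 13, 13^2 = 14, 13^4 = 10, 13^8 = 7, 13^16 = 18
Test divisors in increasing order:
  k=1: 13^1 = 13 mod 31
  k=2: 13^2 = 14 mod 31
  k=3: 13^3 = 14 * 13 = 27 mod 31
  k=5: 13^5 = 10 * 13 = 6 mod 31
  k=6: 13^6 = 10 * 14 = 16 mod 31
  k=10: 13^10 = 7 * 14 = 5 mod 31
  k=15: 13^15 = 7 * 10 * 14 * 13 = 30 mod 31
  k=30: 13^30 = 18 * 7 * 10 * 14 = 1 mod 31  <- first divisor giving 1
Order = 30

30


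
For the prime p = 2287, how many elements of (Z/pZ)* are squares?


For prime p, the number of non-zero quadratic residues is (p-1)/2.
= (2287-1)/2
= 1143

1143


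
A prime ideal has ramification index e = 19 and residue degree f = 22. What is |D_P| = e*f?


|D_P| = e * f
= 19 * 22
= 418

418


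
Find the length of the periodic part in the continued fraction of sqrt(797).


Run the CF algorithm for sqrt(797).
a_0 = floor(sqrt(797)) = 28; set m_0=0, q_0=1.
Recurrence: m' = q*a - m,  q' = (d - m'^2)/q,  a' = floor((a_0 + m')/q').
  step 1: m=28, q=13, a=4
  step 2: m=24, q=17, a=3
  step 3: m=27, q=4, a=13
  step 4: m=25, q=43, a=1
  step 5: m=18, q=11, a=4
  step 6: m=26, q=11, a=4
  step 7: m=18, q=43, a=1
  step 8: m=25, q=4, a=13
  step 9: m=27, q=17, a=3
  step 10: m=24, q=13, a=4
  step 11: m=28, q=1, a=56
a_11 = 2*a_0 = 56, so the period closes here.
sqrt(797) = [28; 4, 3, 13, 1, 4, 4, 1, 13, 3, 4, 56]
Period length = 11

11


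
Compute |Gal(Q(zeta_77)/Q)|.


|Gal(Q(zeta_77)/Q)| = phi(77)
= 60

60


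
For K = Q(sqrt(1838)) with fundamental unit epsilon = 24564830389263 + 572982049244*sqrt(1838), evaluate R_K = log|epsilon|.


epsilon = 24564830389263 + 572982049244*sqrt(1838)
= 4.9130e+13
R = ln(4.9130e+13)
= 31.5255

31.5255


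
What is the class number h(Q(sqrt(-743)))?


K = Q(sqrt(-743)). d mod 4 = 1, so D = disc(K) = d = -743
h(K) equals the number of primitive reduced positive-definite forms (a, b, c) = a*x^2 + b*x*y + c*y^2 with b^2 - 4ac = D,
where reduced means |b| <= a <= c, with b >= 0 whenever |b| = a or a = c, and primitive means gcd(a, b, c) = 1.
Reduced forces 3a^2 <= |D| = 743, so 1 <= a <= 15; b must have the parity of D, and c = (b^2 - D)/(4a) must be an integer >= a.
Enumerate a = 1..15, b in [-a, a]:
  a=1: (1, 1, 186)  [1]
  a=2: (2, -1, 93), (2, 1, 93)  [2]
  a=3: (3, -1, 62), (3, 1, 62)  [2]
  a=4: (4, -3, 47), (4, 3, 47)  [2]
  a=5: none
  a=6: (6, -5, 32), (6, -1, 31), (6, 1, 31), (6, 5, 32)  [4]
  a=7: none
  a=8: (8, -5, 24), (8, 5, 24)  [2]
  a=9: (9, -7, 22), (9, 7, 22)  [2]
  a=10: none
  a=11: (11, -7, 18), (11, 7, 18)  [2]
  a=12: (12, -11, 18), (12, -5, 16), (12, 5, 16), (12, 11, 18)  [4]
  a=13..15: none
Total reduced forms: 1 + 2 + 2 + 2 + 4 + 2 + 2 + 2 + 4 = 21
h = 21

21


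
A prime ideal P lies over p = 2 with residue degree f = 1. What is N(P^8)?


N(P^a) = p^(a*f)
= 2^(8*1)
= 2^8
= 256

256


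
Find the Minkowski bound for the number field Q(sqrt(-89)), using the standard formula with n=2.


d = -89, d mod 4 = 3, so disc(K) = 4d = -356; |disc(K)| = 356
Imaginary quadratic field, so n = 2, s = r2 = 1, r1 = 0
M = (n!/n^n) * (4/pi)^s * sqrt(|disc(K)|) = (2!/2^2) * (4/pi)^1 * sqrt(356)
= 0.5 * 1.273240 * 18.867962
= 12.0117

12.0117


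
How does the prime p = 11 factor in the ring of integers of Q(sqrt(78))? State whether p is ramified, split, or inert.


K = Q(sqrt(78)). Since d mod 4 = 2, disc(K) = 312.
Check p | disc: 312 mod 11 = 4.
p does not divide disc. Compute Legendre symbol (d/p):
1^((11-1)/2) mod 11 = 1
(d/p) = 1, so p splits: (p) = P*P' with e=1, f=1, g=2.
Therefore p is split.

split


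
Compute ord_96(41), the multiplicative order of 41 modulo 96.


We want ord_96(41), the smallest k >= 1 with 41^k = 1 mod 96.
n = 96 = 2^5 * 3, phi(96) = 32; the order divides phi(n).
Divisors of 32: 1, 2, 4, 8, 16, 32
Repeated squaring mod 96: 41^1 = 41, 41^2 = 49, 41^4 = 1, 41^8 = 1, 41^16 = 1, 41^32 = 1
Test divisors in increasing order:
  k=1: 41^1 = 41 mod 96
  k=2: 41^2 = 49 mod 96
  k=4: 41^4 = 1 mod 96  <- first divisor giving 1
Order = 4

4


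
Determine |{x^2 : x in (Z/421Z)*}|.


For prime p, the number of non-zero quadratic residues is (p-1)/2.
= (421-1)/2
= 210

210


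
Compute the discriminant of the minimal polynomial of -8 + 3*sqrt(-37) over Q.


The element -8 + 3*sqrt(-37) has minimal polynomial:
x^2 + 16*x + 397
Discriminant = (16)^2 - 4*(397)
= 256 - 1588
= -1332

-1332


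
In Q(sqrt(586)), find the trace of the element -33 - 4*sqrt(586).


Tr(a + b*sqrt(d)) = (a + b*sqrt(d)) + (a - b*sqrt(d)) = 2a
= 2 * (-33)
= -66

-66


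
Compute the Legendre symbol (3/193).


p = 193 is prime, so compute (3/193) with the reciprocity algorithm (Jacobi-symbol steps: pull out 2s via (2/n), flip via reciprocity, reduce):
  reciprocity: (3/193) -> +(193/3)
  reduce: (1/3)
  (1/3) = 1
Product of signs = 1
(3/193) = 1

1


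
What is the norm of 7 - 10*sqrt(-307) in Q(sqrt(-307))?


N(a + b*sqrt(d)) = a^2 - d*b^2
= (7)^2 - (-307)*(-10)^2
= 49 + 30700
= 30749

30749


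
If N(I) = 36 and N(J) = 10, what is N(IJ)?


N(IJ) = N(I) * N(J)
= 36 * 10
= 360

360


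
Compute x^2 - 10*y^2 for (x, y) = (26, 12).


x^2 - d*y^2
= 26^2 - 10*12^2
= 676 - 1440
= -764

-764


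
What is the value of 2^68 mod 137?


p = 137 is prime and the exponent is (p-1)/2 = 68, so by Euler's criterion 2^68 = (2/137) = +1 or -1 mod 137.
Compute by square-and-multiply:
  68 = 64 + 4 (binary 1000100)
  Repeated squaring mod 137: 2^1 = 2, 2^2 = 4, 2^4 = 16, 2^8 = 119, 2^16 = 50, 2^32 = 34, 2^64 = 60
  2^68 = 2^64 * 2^4 = 60 * 16 mod 137
    60 * 16 = 960 = 1 mod 137
  2^68 = 1 mod 137
Result 1: 2 is a quadratic residue mod 137.
2^68 mod 137 = 1

1


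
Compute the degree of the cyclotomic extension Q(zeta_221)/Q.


The degree equals Euler's totient phi(221).
221 = 13 * 17
phi(221) = 192

192


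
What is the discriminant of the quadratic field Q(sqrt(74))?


For K = Q(sqrt(d)) with d squarefree: disc(K) = d if d = 1 mod 4, and disc(K) = 4d if d = 2 or 3 mod 4.
Here d = 74, and d mod 4 = 2.
d = 2 mod 4, not 1 (O_K = Z[sqrt(d)]), so disc(K) = 4d = 4 * (74) = 296

296


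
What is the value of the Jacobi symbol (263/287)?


Compute (263/287) via quadratic reciprocity:
  reciprocity: (263/287) -> -(287/263)
  reduce: (24/263)
  pull out 2: (2/263) = +1  (since 263 mod 8 = 7)
  pull out 2: (2/263) = +1  (since 263 mod 8 = 7)
  pull out 2: (2/263) = +1  (since 263 mod 8 = 7)
  reciprocity: (3/263) -> -(263/3)
  reduce: (2/3)
  pull out 2: (2/3) = -1  (since 3 mod 8 = 3)
  (1/3) = 1
Product of signs = -1

-1


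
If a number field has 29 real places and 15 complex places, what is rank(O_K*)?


By Dirichlet's unit theorem:
rank = r1 + r2 - 1
= 29 + 15 - 1
= 43

43


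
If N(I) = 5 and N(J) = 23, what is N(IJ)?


N(IJ) = N(I) * N(J)
= 5 * 23
= 115

115


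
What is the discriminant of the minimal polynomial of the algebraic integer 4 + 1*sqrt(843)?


The element 4 + 1*sqrt(843) has minimal polynomial:
x^2 - 8*x - 827
Discriminant = (-8)^2 - 4*(-827)
= 64 + 3308
= 3372

3372


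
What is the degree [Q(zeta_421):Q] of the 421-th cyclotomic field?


The degree equals Euler's totient phi(421).
421 = 421
phi(421) = 420

420


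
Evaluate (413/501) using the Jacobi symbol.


Compute (413/501) via quadratic reciprocity:
  reciprocity: (413/501) -> +(501/413)
  reduce: (88/413)
  pull out 2: (2/413) = -1  (since 413 mod 8 = 5)
  pull out 2: (2/413) = -1  (since 413 mod 8 = 5)
  pull out 2: (2/413) = -1  (since 413 mod 8 = 5)
  reciprocity: (11/413) -> +(413/11)
  reduce: (6/11)
  pull out 2: (2/11) = -1  (since 11 mod 8 = 3)
  reciprocity: (3/11) -> -(11/3)
  reduce: (2/3)
  pull out 2: (2/3) = -1  (since 3 mod 8 = 3)
  (1/3) = 1
Product of signs = 1

1


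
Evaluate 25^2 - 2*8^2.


x^2 - d*y^2
= 25^2 - 2*8^2
= 625 - 128
= 497

497


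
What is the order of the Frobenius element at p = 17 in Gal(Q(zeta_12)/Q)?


The Frobenius at p in Gal(Q(zeta_n)/Q) = (Z/nZ)* is the class of p, so its order is ord_12(17), the smallest k >= 1 with 17^k = 1 mod 12.
n = 12 = 2^2 * 3, phi(12) = 4; the order divides phi(n).
Divisors of 4: 1, 2, 4
Repeated squaring mod 12: 17^1 = 5, 17^2 = 1, 17^4 = 1
Test divisors in increasing order:
  k=1: 17^1 = 5 mod 12
  k=2: 17^2 = 1 mod 12  <- first divisor giving 1
Order = 2

2


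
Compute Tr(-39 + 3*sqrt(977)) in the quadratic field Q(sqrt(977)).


Tr(a + b*sqrt(d)) = (a + b*sqrt(d)) + (a - b*sqrt(d)) = 2a
= 2 * (-39)
= -78

-78


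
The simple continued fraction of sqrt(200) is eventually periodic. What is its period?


Run the CF algorithm for sqrt(200).
a_0 = floor(sqrt(200)) = 14; set m_0=0, q_0=1.
Recurrence: m' = q*a - m,  q' = (d - m'^2)/q,  a' = floor((a_0 + m')/q').
  step 1: m=14, q=4, a=7
  step 2: m=14, q=1, a=28
a_2 = 2*a_0 = 28, so the period closes here.
sqrt(200) = [14; 7, 28]
Period length = 2

2


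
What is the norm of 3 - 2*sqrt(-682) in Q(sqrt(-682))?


N(a + b*sqrt(d)) = a^2 - d*b^2
= (3)^2 - (-682)*(-2)^2
= 9 + 2728
= 2737

2737


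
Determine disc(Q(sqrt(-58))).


For K = Q(sqrt(d)) with d squarefree: disc(K) = d if d = 1 mod 4, and disc(K) = 4d if d = 2 or 3 mod 4.
Here d = -58, and d mod 4 = 2.
d = 2 mod 4, not 1 (O_K = Z[sqrt(d)]), so disc(K) = 4d = 4 * (-58) = -232

-232


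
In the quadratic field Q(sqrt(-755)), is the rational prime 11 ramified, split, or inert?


K = Q(sqrt(-755)). Since d mod 4 = 1, disc(K) = -755.
Check p | disc: -755 mod 11 = 4.
p does not divide disc. Compute Legendre symbol (d/p):
4^((11-1)/2) mod 11 = 1
(d/p) = 1, so p splits: (p) = P*P' with e=1, f=1, g=2.
Therefore p is split.

split


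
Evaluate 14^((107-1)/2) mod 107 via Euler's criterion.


p = 107 is prime and the exponent is (p-1)/2 = 53, so by Euler's criterion 14^53 = (14/107) = +1 or -1 mod 107.
Compute by square-and-multiply:
  53 = 32 + 16 + 4 + 1 (binary 110101)
  Repeated squaring mod 107: 14^1 = 14, 14^2 = 89, 14^4 = 3, 14^8 = 9, 14^16 = 81, 14^32 = 34
  14^53 = 14^32 * 14^16 * 14^4 * 14^1 = 34 * 81 * 3 * 14 mod 107
    34 * 81 = 2754 = 79 mod 107
    79 * 3 = 237 = 23 mod 107
    23 * 14 = 322 = 1 mod 107
  14^53 = 1 mod 107
Result 1: 14 is a quadratic residue mod 107.
14^53 mod 107 = 1

1


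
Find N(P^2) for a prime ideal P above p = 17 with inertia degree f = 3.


N(P^a) = p^(a*f)
= 17^(2*3)
= 17^6
= 24137569

24137569


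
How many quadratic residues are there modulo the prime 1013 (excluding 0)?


For prime p, the number of non-zero quadratic residues is (p-1)/2.
= (1013-1)/2
= 506

506


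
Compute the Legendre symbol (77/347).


p = 347 is prime, so compute (77/347) with the reciprocity algorithm (Jacobi-symbol steps: pull out 2s via (2/n), flip via reciprocity, reduce):
  reciprocity: (77/347) -> +(347/77)
  reduce: (39/77)
  reciprocity: (39/77) -> +(77/39)
  reduce: (38/39)
  pull out 2: (2/39) = +1  (since 39 mod 8 = 7)
  reciprocity: (19/39) -> -(39/19)
  reduce: (1/19)
  (1/19) = 1
Product of signs = -1
(77/347) = -1

-1


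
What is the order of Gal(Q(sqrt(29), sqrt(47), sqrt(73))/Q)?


The 3 square roots of distinct primes are multiplicatively independent over Q,
so [K:Q] = 2^3 and Gal(K/Q) is isomorphic to (Z/2Z)^3.
|Gal| = 2^3 = 8

8


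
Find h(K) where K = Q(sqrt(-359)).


K = Q(sqrt(-359)). d mod 4 = 1, so D = disc(K) = d = -359
h(K) equals the number of primitive reduced positive-definite forms (a, b, c) = a*x^2 + b*x*y + c*y^2 with b^2 - 4ac = D,
where reduced means |b| <= a <= c, with b >= 0 whenever |b| = a or a = c, and primitive means gcd(a, b, c) = 1.
Reduced forces 3a^2 <= |D| = 359, so 1 <= a <= 10; b must have the parity of D, and c = (b^2 - D)/(4a) must be an integer >= a.
Enumerate a = 1..10, b in [-a, a]:
  a=1: (1, 1, 90)  [1]
  a=2: (2, -1, 45), (2, 1, 45)  [2]
  a=3: (3, -1, 30), (3, 1, 30)  [2]
  a=4: (4, -3, 23), (4, 3, 23)  [2]
  a=5: (5, -1, 18), (5, 1, 18)  [2]
  a=6: (6, -5, 16), (6, -1, 15), (6, 1, 15), (6, 5, 16)  [4]
  a=7: none
  a=8: (8, -5, 12), (8, 5, 12)  [2]
  a=9: (9, -1, 10), (9, 1, 10)  [2]
  a=10: (10, -9, 11), (10, 9, 11)  [2]
Total reduced forms: 1 + 2 + 2 + 2 + 2 + 4 + 2 + 2 + 2 = 19
h = 19

19


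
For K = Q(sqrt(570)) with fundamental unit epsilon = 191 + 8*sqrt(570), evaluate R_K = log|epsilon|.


epsilon = 191 + 8*sqrt(570)
= 381.9974
R = ln(381.9974)
= 5.9454

5.9454


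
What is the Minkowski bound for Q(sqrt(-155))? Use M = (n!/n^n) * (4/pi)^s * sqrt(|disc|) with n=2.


d = -155, d mod 4 = 1, so disc(K) = d = -155; |disc(K)| = 155
Imaginary quadratic field, so n = 2, s = r2 = 1, r1 = 0
M = (n!/n^n) * (4/pi)^s * sqrt(|disc(K)|) = (2!/2^2) * (4/pi)^1 * sqrt(155)
= 0.5 * 1.273240 * 12.449900
= 7.9259

7.9259


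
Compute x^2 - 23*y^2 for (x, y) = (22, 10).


x^2 - d*y^2
= 22^2 - 23*10^2
= 484 - 2300
= -1816

-1816


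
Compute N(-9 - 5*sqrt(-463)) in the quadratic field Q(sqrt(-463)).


N(a + b*sqrt(d)) = a^2 - d*b^2
= (-9)^2 - (-463)*(-5)^2
= 81 + 11575
= 11656

11656


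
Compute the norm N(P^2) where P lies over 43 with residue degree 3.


N(P^a) = p^(a*f)
= 43^(2*3)
= 43^6
= 6321363049

6321363049


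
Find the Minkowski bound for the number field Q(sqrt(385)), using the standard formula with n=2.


d = 385, d mod 4 = 1, so disc(K) = d = 385; |disc(K)| = 385
Real quadratic field, so n = 2, s = r2 = 0, r1 = 2
M = (n!/n^n) * (4/pi)^s * sqrt(|disc(K)|) = (2!/2^2) * (4/pi)^0 * sqrt(385)
= 0.5 * 1.000000 * 19.621417
= 9.8107

9.8107


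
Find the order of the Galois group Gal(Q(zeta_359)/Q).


|Gal(Q(zeta_359)/Q)| = phi(359)
= 358

358


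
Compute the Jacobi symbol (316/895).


Compute (316/895) via quadratic reciprocity:
  pull out 2: (2/895) = +1  (since 895 mod 8 = 7)
  pull out 2: (2/895) = +1  (since 895 mod 8 = 7)
  reciprocity: (79/895) -> -(895/79)
  reduce: (26/79)
  pull out 2: (2/79) = +1  (since 79 mod 8 = 7)
  reciprocity: (13/79) -> +(79/13)
  reduce: (1/13)
  (1/13) = 1
Product of signs = -1

-1


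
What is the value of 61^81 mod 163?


p = 163 is prime and the exponent is (p-1)/2 = 81, so by Euler's criterion 61^81 = (61/163) = +1 or -1 mod 163.
Compute by square-and-multiply:
  81 = 64 + 16 + 1 (binary 1010001)
  Repeated squaring mod 163: 61^1 = 61, 61^2 = 135, 61^4 = 132, 61^8 = 146, 61^16 = 126, 61^32 = 65, 61^64 = 150
  61^81 = 61^64 * 61^16 * 61^1 = 150 * 126 * 61 mod 163
    150 * 126 = 18900 = 155 mod 163
    155 * 61 = 9455 = 1 mod 163
  61^81 = 1 mod 163
Result 1: 61 is a quadratic residue mod 163.
61^81 mod 163 = 1

1


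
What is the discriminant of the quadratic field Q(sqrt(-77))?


For K = Q(sqrt(d)) with d squarefree: disc(K) = d if d = 1 mod 4, and disc(K) = 4d if d = 2 or 3 mod 4.
Here d = -77, and d mod 4 = 3.
d = 3 mod 4, not 1 (O_K = Z[sqrt(d)]), so disc(K) = 4d = 4 * (-77) = -308

-308


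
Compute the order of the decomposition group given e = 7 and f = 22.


|D_P| = e * f
= 7 * 22
= 154

154


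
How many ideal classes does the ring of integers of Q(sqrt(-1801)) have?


K = Q(sqrt(-1801)). d mod 4 = 3, so D = disc(K) = 4d = -7204
h(K) equals the number of primitive reduced positive-definite forms (a, b, c) = a*x^2 + b*x*y + c*y^2 with b^2 - 4ac = D,
where reduced means |b| <= a <= c, with b >= 0 whenever |b| = a or a = c, and primitive means gcd(a, b, c) = 1.
Reduced forces 3a^2 <= |D| = 7204, so 1 <= a <= 49; b must have the parity of D, and c = (b^2 - D)/(4a) must be an integer >= a.
Enumerate a = 1..49, b in [-a, a]:
  a=1: (1, 0, 1801)  [1]
  a=2: (2, 2, 901)  [1]
  a=3..4: none
  a=5: (5, -4, 361), (5, 4, 361)  [2]
  a=6..9: none
  a=10: (10, -6, 181), (10, 6, 181)  [2]
  a=11: (11, -10, 166), (11, 10, 166)  [2]
  a=12..16: none
  a=17: (17, -2, 106), (17, 2, 106)  [2]
  a=18: none
  a=19: (19, -4, 95), (19, 4, 95)  [2]
  a=20..21: none
  a=22: (22, -10, 83), (22, 10, 83)  [2]
  a=23: (23, -8, 79), (23, 8, 79)  [2]
  a=24: none
  a=25: (25, -14, 74), (25, 14, 74)  [2]
  a=26..30: none
  a=31: (31, -22, 62), (31, 22, 62)  [2]
  a=32..33: none
  a=34: (34, -2, 53), (34, 2, 53)  [2]
  a=35..36: none
  a=37: (37, -14, 50), (37, 14, 50)  [2]
  a=38: (38, -34, 55), (38, 34, 55)  [2]
  a=39..45: none
  a=46: (46, -38, 47), (46, 38, 47)  [2]
  a=47..49: none
Total reduced forms: 1 + 1 + 2 + 2 + 2 + 2 + 2 + 2 + 2 + 2 + 2 + 2 + 2 + 2 + 2 = 28
h = 28

28


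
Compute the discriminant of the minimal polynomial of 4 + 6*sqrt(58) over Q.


The element 4 + 6*sqrt(58) has minimal polynomial:
x^2 - 8*x - 2072
Discriminant = (-8)^2 - 4*(-2072)
= 64 + 8288
= 8352

8352


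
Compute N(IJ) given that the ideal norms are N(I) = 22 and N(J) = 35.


N(IJ) = N(I) * N(J)
= 22 * 35
= 770

770


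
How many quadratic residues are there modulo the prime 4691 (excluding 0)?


For prime p, the number of non-zero quadratic residues is (p-1)/2.
= (4691-1)/2
= 2345

2345


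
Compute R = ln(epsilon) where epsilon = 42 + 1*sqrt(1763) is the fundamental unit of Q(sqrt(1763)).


epsilon = 42 + 1*sqrt(1763)
= 83.9881
R = ln(83.9881)
= 4.4307

4.4307


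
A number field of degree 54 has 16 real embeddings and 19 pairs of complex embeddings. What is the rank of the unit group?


By Dirichlet's unit theorem:
rank = r1 + r2 - 1
= 16 + 19 - 1
= 34

34


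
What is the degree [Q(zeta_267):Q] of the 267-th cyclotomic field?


The degree equals Euler's totient phi(267).
267 = 3 * 89
phi(267) = 176

176


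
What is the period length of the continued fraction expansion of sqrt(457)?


Run the CF algorithm for sqrt(457).
a_0 = floor(sqrt(457)) = 21; set m_0=0, q_0=1.
Recurrence: m' = q*a - m,  q' = (d - m'^2)/q,  a' = floor((a_0 + m')/q').
  step 1: m=21, q=16, a=2
  step 2: m=11, q=21, a=1
  step 3: m=10, q=17, a=1
  step 4: m=7, q=24, a=1
  step 5: m=17, q=7, a=5
  step 6: m=18, q=19, a=2
  step 7: m=20, q=3, a=13
  step 8: m=19, q=32, a=1
  step 9: m=13, q=9, a=3
  step 10: m=14, q=29, a=1
  step 11: m=15, q=8, a=4
  step 12: m=17, q=21, a=1
  step 13: m=4, q=21, a=1
  step 14: m=17, q=8, a=4
  step 15: m=15, q=29, a=1
  step 16: m=14, q=9, a=3
  step 17: m=13, q=32, a=1
  step 18: m=19, q=3, a=13
  step 19: m=20, q=19, a=2
  step 20: m=18, q=7, a=5
  step 21: m=17, q=24, a=1
  step 22: m=7, q=17, a=1
  step 23: m=10, q=21, a=1
  step 24: m=11, q=16, a=2
  step 25: m=21, q=1, a=42
a_25 = 2*a_0 = 42, so the period closes here.
sqrt(457) = [21; 2, 1, 1, 1, 5, 2, 13, 1, 3, 1, 4, 1, 1, 4, 1, 3, 1, 13, 2, 5, 1, 1, 1, 2, 42]
Period length = 25

25


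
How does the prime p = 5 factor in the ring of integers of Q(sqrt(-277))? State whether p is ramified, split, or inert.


K = Q(sqrt(-277)). Since d mod 4 = 3, disc(K) = -1108.
Check p | disc: -1108 mod 5 = 2.
p does not divide disc. Compute Legendre symbol (d/p):
3^((5-1)/2) mod 5 = -1
(d/p) = -1, so p is inert: (p) stays prime with e=1, f=2, g=1.
Therefore p is inert.

inert


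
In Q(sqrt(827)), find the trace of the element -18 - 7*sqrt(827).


Tr(a + b*sqrt(d)) = (a + b*sqrt(d)) + (a - b*sqrt(d)) = 2a
= 2 * (-18)
= -36

-36


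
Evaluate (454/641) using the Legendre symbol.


p = 641 is prime, so compute (454/641) with the reciprocity algorithm (Jacobi-symbol steps: pull out 2s via (2/n), flip via reciprocity, reduce):
  pull out 2: (2/641) = +1  (since 641 mod 8 = 1)
  reciprocity: (227/641) -> +(641/227)
  reduce: (187/227)
  reciprocity: (187/227) -> -(227/187)
  reduce: (40/187)
  pull out 2: (2/187) = -1  (since 187 mod 8 = 3)
  pull out 2: (2/187) = -1  (since 187 mod 8 = 3)
  pull out 2: (2/187) = -1  (since 187 mod 8 = 3)
  reciprocity: (5/187) -> +(187/5)
  reduce: (2/5)
  pull out 2: (2/5) = -1  (since 5 mod 8 = 5)
  (1/5) = 1
Product of signs = -1
(454/641) = -1

-1


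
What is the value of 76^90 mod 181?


p = 181 is prime and the exponent is (p-1)/2 = 90, so by Euler's criterion 76^90 = (76/181) = +1 or -1 mod 181.
Compute by square-and-multiply:
  90 = 64 + 16 + 8 + 2 (binary 1011010)
  Repeated squaring mod 181: 76^1 = 76, 76^2 = 165, 76^4 = 75, 76^8 = 14, 76^16 = 15, 76^32 = 44, 76^64 = 126
  76^90 = 76^64 * 76^16 * 76^8 * 76^2 = 126 * 15 * 14 * 165 mod 181
    126 * 15 = 1890 = 80 mod 181
    80 * 14 = 1120 = 34 mod 181
    34 * 165 = 5610 = 180 mod 181
  76^90 = 180 mod 181
Result 180 = p - 1 = -1 mod 181: 76 is a quadratic non-residue mod 181. As a residue in [0, p-1] the value is 180.
76^90 mod 181 = 180

180


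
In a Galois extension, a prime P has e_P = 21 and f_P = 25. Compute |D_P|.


|D_P| = e * f
= 21 * 25
= 525

525


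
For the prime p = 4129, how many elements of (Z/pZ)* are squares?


For prime p, the number of non-zero quadratic residues is (p-1)/2.
= (4129-1)/2
= 2064

2064


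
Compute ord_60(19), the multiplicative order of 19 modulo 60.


We want ord_60(19), the smallest k >= 1 with 19^k = 1 mod 60.
n = 60 = 2^2 * 3 * 5, phi(60) = 16; the order divides phi(n).
Divisors of 16: 1, 2, 4, 8, 16
Repeated squaring mod 60: 19^1 = 19, 19^2 = 1, 19^4 = 1, 19^8 = 1, 19^16 = 1
Test divisors in increasing order:
  k=1: 19^1 = 19 mod 60
  k=2: 19^2 = 1 mod 60  <- first divisor giving 1
Order = 2

2


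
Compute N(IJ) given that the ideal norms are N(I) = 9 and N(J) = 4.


N(IJ) = N(I) * N(J)
= 9 * 4
= 36

36


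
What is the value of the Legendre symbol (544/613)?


p = 613 is prime, so compute (544/613) with the reciprocity algorithm (Jacobi-symbol steps: pull out 2s via (2/n), flip via reciprocity, reduce):
  pull out 2: (2/613) = -1  (since 613 mod 8 = 5)
  pull out 2: (2/613) = -1  (since 613 mod 8 = 5)
  pull out 2: (2/613) = -1  (since 613 mod 8 = 5)
  pull out 2: (2/613) = -1  (since 613 mod 8 = 5)
  pull out 2: (2/613) = -1  (since 613 mod 8 = 5)
  reciprocity: (17/613) -> +(613/17)
  reduce: (1/17)
  (1/17) = 1
Product of signs = -1
(544/613) = -1

-1


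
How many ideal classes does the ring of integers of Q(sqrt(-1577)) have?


K = Q(sqrt(-1577)). d mod 4 = 3, so D = disc(K) = 4d = -6308
h(K) equals the number of primitive reduced positive-definite forms (a, b, c) = a*x^2 + b*x*y + c*y^2 with b^2 - 4ac = D,
where reduced means |b| <= a <= c, with b >= 0 whenever |b| = a or a = c, and primitive means gcd(a, b, c) = 1.
Reduced forces 3a^2 <= |D| = 6308, so 1 <= a <= 45; b must have the parity of D, and c = (b^2 - D)/(4a) must be an integer >= a.
Enumerate a = 1..45, b in [-a, a]:
  a=1: (1, 0, 1577)  [1]
  a=2: (2, 2, 789)  [1]
  a=3: (3, -2, 526), (3, 2, 526)  [2]
  a=4..5: none
  a=6: (6, -2, 263), (6, 2, 263)  [2]
  a=7..8: none
  a=9: (9, -8, 177), (9, 8, 177)  [2]
  a=10..12: none
  a=13: (13, -6, 122), (13, 6, 122)  [2]
  a=14..16: none
  a=17: (17, -4, 93), (17, 4, 93)  [2]
  a=18: (18, -10, 89), (18, 10, 89)  [2]
  a=19: (19, 0, 83)  [1]
  a=20..25: none
  a=26: (26, -6, 61), (26, 6, 61)  [2]
  a=27: (27, -8, 59), (27, 8, 59)  [2]
  a=28..30: none
  a=31: (31, -4, 51), (31, 4, 51)  [2]
  a=32..33: none
  a=34: (34, -30, 53), (34, 30, 53)  [2]
  a=35..37: none
  a=38: (38, 38, 51)  [1]
  a=39: (39, -32, 47), (39, -20, 43), (39, 20, 43), (39, 32, 47)  [4]
  a=40..45: none
Total reduced forms: 1 + 1 + 2 + 2 + 2 + 2 + 2 + 2 + 1 + 2 + 2 + 2 + 2 + 1 + 4 = 28
h = 28

28


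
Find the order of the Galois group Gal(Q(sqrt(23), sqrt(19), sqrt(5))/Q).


The 3 square roots of distinct primes are multiplicatively independent over Q,
so [K:Q] = 2^3 and Gal(K/Q) is isomorphic to (Z/2Z)^3.
|Gal| = 2^3 = 8

8


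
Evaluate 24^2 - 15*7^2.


x^2 - d*y^2
= 24^2 - 15*7^2
= 576 - 735
= -159

-159


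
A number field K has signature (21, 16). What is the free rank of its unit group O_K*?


By Dirichlet's unit theorem:
rank = r1 + r2 - 1
= 21 + 16 - 1
= 36

36


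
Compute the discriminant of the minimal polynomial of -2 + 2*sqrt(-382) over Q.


The element -2 + 2*sqrt(-382) has minimal polynomial:
x^2 + 4*x + 1532
Discriminant = (4)^2 - 4*(1532)
= 16 - 6128
= -6112

-6112


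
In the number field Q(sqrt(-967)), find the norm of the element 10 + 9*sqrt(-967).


N(a + b*sqrt(d)) = a^2 - d*b^2
= (10)^2 - (-967)*(9)^2
= 100 + 78327
= 78427

78427


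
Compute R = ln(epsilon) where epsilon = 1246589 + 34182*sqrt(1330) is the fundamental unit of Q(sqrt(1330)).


epsilon = 1246589 + 34182*sqrt(1330)
= 2.4932e+06
R = ln(2.4932e+06)
= 14.7291

14.7291


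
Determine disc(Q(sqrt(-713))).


For K = Q(sqrt(d)) with d squarefree: disc(K) = d if d = 1 mod 4, and disc(K) = 4d if d = 2 or 3 mod 4.
Here d = -713, and d mod 4 = 3.
d = 3 mod 4, not 1 (O_K = Z[sqrt(d)]), so disc(K) = 4d = 4 * (-713) = -2852

-2852


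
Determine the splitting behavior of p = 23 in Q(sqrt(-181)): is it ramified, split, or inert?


K = Q(sqrt(-181)). Since d mod 4 = 3, disc(K) = -724.
Check p | disc: -724 mod 23 = 12.
p does not divide disc. Compute Legendre symbol (d/p):
3^((23-1)/2) mod 23 = 1
(d/p) = 1, so p splits: (p) = P*P' with e=1, f=1, g=2.
Therefore p is split.

split


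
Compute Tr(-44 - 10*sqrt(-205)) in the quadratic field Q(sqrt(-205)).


Tr(a + b*sqrt(d)) = (a + b*sqrt(d)) + (a - b*sqrt(d)) = 2a
= 2 * (-44)
= -88

-88


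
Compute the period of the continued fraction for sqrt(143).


Run the CF algorithm for sqrt(143).
a_0 = floor(sqrt(143)) = 11; set m_0=0, q_0=1.
Recurrence: m' = q*a - m,  q' = (d - m'^2)/q,  a' = floor((a_0 + m')/q').
  step 1: m=11, q=22, a=1
  step 2: m=11, q=1, a=22
a_2 = 2*a_0 = 22, so the period closes here.
sqrt(143) = [11; 1, 22]
Period length = 2

2


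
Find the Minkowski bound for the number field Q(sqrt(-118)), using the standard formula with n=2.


d = -118, d mod 4 = 2, so disc(K) = 4d = -472; |disc(K)| = 472
Imaginary quadratic field, so n = 2, s = r2 = 1, r1 = 0
M = (n!/n^n) * (4/pi)^s * sqrt(|disc(K)|) = (2!/2^2) * (4/pi)^1 * sqrt(472)
= 0.5 * 1.273240 * 21.725561
= 13.8309

13.8309


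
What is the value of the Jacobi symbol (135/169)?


Compute (135/169) via quadratic reciprocity:
  reciprocity: (135/169) -> +(169/135)
  reduce: (34/135)
  pull out 2: (2/135) = +1  (since 135 mod 8 = 7)
  reciprocity: (17/135) -> +(135/17)
  reduce: (16/17)
  pull out 2: (2/17) = +1  (since 17 mod 8 = 1)
  pull out 2: (2/17) = +1  (since 17 mod 8 = 1)
  pull out 2: (2/17) = +1  (since 17 mod 8 = 1)
  pull out 2: (2/17) = +1  (since 17 mod 8 = 1)
  (1/17) = 1
Product of signs = 1

1


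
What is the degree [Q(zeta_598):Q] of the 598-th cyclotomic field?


The degree equals Euler's totient phi(598).
598 = 2 * 13 * 23
phi(598) = 264

264


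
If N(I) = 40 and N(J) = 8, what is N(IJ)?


N(IJ) = N(I) * N(J)
= 40 * 8
= 320

320


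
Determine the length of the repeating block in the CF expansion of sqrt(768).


Run the CF algorithm for sqrt(768).
a_0 = floor(sqrt(768)) = 27; set m_0=0, q_0=1.
Recurrence: m' = q*a - m,  q' = (d - m'^2)/q,  a' = floor((a_0 + m')/q').
  step 1: m=27, q=39, a=1
  step 2: m=12, q=16, a=2
  step 3: m=20, q=23, a=2
  step 4: m=26, q=4, a=13
  step 5: m=26, q=23, a=2
  step 6: m=20, q=16, a=2
  step 7: m=12, q=39, a=1
  step 8: m=27, q=1, a=54
a_8 = 2*a_0 = 54, so the period closes here.
sqrt(768) = [27; 1, 2, 2, 13, 2, 2, 1, 54]
Period length = 8

8


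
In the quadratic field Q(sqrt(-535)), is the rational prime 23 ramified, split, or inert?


K = Q(sqrt(-535)). Since d mod 4 = 1, disc(K) = -535.
Check p | disc: -535 mod 23 = 17.
p does not divide disc. Compute Legendre symbol (d/p):
17^((23-1)/2) mod 23 = -1
(d/p) = -1, so p is inert: (p) stays prime with e=1, f=2, g=1.
Therefore p is inert.

inert


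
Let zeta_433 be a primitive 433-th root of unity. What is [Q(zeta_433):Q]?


The degree equals Euler's totient phi(433).
433 = 433
phi(433) = 432

432


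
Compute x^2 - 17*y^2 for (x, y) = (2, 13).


x^2 - d*y^2
= 2^2 - 17*13^2
= 4 - 2873
= -2869

-2869


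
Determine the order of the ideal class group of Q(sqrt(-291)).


K = Q(sqrt(-291)). d mod 4 = 1, so D = disc(K) = d = -291
h(K) equals the number of primitive reduced positive-definite forms (a, b, c) = a*x^2 + b*x*y + c*y^2 with b^2 - 4ac = D,
where reduced means |b| <= a <= c, with b >= 0 whenever |b| = a or a = c, and primitive means gcd(a, b, c) = 1.
Reduced forces 3a^2 <= |D| = 291, so 1 <= a <= 9; b must have the parity of D, and c = (b^2 - D)/(4a) must be an integer >= a.
Enumerate a = 1..9, b in [-a, a]:
  a=1: (1, 1, 73)  [1]
  a=2: none
  a=3: (3, 3, 25)  [1]
  a=4: none
  a=5: (5, -3, 15), (5, 3, 15)  [2]
  a=6..9: none
Total reduced forms: 1 + 1 + 2 = 4
h = 4

4


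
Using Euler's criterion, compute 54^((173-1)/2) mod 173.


p = 173 is prime and the exponent is (p-1)/2 = 86, so by Euler's criterion 54^86 = (54/173) = +1 or -1 mod 173.
Compute by square-and-multiply:
  86 = 64 + 16 + 4 + 2 (binary 1010110)
  Repeated squaring mod 173: 54^1 = 54, 54^2 = 148, 54^4 = 106, 54^8 = 164, 54^16 = 81, 54^32 = 160, 54^64 = 169
  54^86 = 54^64 * 54^16 * 54^4 * 54^2 = 169 * 81 * 106 * 148 mod 173
    169 * 81 = 13689 = 22 mod 173
    22 * 106 = 2332 = 83 mod 173
    83 * 148 = 12284 = 1 mod 173
  54^86 = 1 mod 173
Result 1: 54 is a quadratic residue mod 173.
54^86 mod 173 = 1

1


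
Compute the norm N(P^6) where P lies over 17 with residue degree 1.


N(P^a) = p^(a*f)
= 17^(6*1)
= 17^6
= 24137569

24137569


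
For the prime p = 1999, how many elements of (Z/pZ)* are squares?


For prime p, the number of non-zero quadratic residues is (p-1)/2.
= (1999-1)/2
= 999

999


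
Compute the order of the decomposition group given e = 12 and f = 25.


|D_P| = e * f
= 12 * 25
= 300

300


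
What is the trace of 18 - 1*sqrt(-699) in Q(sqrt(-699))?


Tr(a + b*sqrt(d)) = (a + b*sqrt(d)) + (a - b*sqrt(d)) = 2a
= 2 * (18)
= 36

36


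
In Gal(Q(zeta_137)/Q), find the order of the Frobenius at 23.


The Frobenius at p in Gal(Q(zeta_n)/Q) = (Z/nZ)* is the class of p, so its order is ord_137(23), the smallest k >= 1 with 23^k = 1 mod 137.
n = 137 = 137, phi(137) = 136; the order divides phi(n).
Divisors of 136: 1, 2, 4, 8, 17, 34, 68, 136
Repeated squaring mod 137: 23^1 = 23, 23^2 = 118, 23^4 = 87, 23^8 = 34, 23^16 = 60, 23^32 = 38, 23^64 = 74, 23^128 = 133
Test divisors in increasing order:
  k=1: 23^1 = 23 mod 137
  k=2: 23^2 = 118 mod 137
  k=4: 23^4 = 87 mod 137
  k=8: 23^8 = 34 mod 137
  k=17: 23^17 = 60 * 23 = 10 mod 137
  k=34: 23^34 = 38 * 118 = 100 mod 137
  k=68: 23^68 = 74 * 87 = 136 mod 137
  k=136: 23^136 = 133 * 34 = 1 mod 137  <- first divisor giving 1
Order = 136

136


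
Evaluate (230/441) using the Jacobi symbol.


Compute (230/441) via quadratic reciprocity:
  pull out 2: (2/441) = +1  (since 441 mod 8 = 1)
  reciprocity: (115/441) -> +(441/115)
  reduce: (96/115)
  pull out 2: (2/115) = -1  (since 115 mod 8 = 3)
  pull out 2: (2/115) = -1  (since 115 mod 8 = 3)
  pull out 2: (2/115) = -1  (since 115 mod 8 = 3)
  pull out 2: (2/115) = -1  (since 115 mod 8 = 3)
  pull out 2: (2/115) = -1  (since 115 mod 8 = 3)
  reciprocity: (3/115) -> -(115/3)
  reduce: (1/3)
  (1/3) = 1
Product of signs = 1

1


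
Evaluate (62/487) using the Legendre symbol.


p = 487 is prime, so compute (62/487) with the reciprocity algorithm (Jacobi-symbol steps: pull out 2s via (2/n), flip via reciprocity, reduce):
  pull out 2: (2/487) = +1  (since 487 mod 8 = 7)
  reciprocity: (31/487) -> -(487/31)
  reduce: (22/31)
  pull out 2: (2/31) = +1  (since 31 mod 8 = 7)
  reciprocity: (11/31) -> -(31/11)
  reduce: (9/11)
  reciprocity: (9/11) -> +(11/9)
  reduce: (2/9)
  pull out 2: (2/9) = +1  (since 9 mod 8 = 1)
  (1/9) = 1
Product of signs = 1
(62/487) = 1

1


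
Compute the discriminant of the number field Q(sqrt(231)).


For K = Q(sqrt(d)) with d squarefree: disc(K) = d if d = 1 mod 4, and disc(K) = 4d if d = 2 or 3 mod 4.
Here d = 231, and d mod 4 = 3.
d = 3 mod 4, not 1 (O_K = Z[sqrt(d)]), so disc(K) = 4d = 4 * (231) = 924

924


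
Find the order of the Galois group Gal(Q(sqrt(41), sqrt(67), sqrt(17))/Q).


The 3 square roots of distinct primes are multiplicatively independent over Q,
so [K:Q] = 2^3 and Gal(K/Q) is isomorphic to (Z/2Z)^3.
|Gal| = 2^3 = 8

8


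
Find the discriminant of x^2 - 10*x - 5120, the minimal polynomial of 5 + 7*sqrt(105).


The element 5 + 7*sqrt(105) has minimal polynomial:
x^2 - 10*x - 5120
Discriminant = (-10)^2 - 4*(-5120)
= 100 + 20480
= 20580

20580


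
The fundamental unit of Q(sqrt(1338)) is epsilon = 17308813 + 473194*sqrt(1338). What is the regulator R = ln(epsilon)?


epsilon = 17308813 + 473194*sqrt(1338)
= 3.4618e+07
R = ln(3.4618e+07)
= 17.3599

17.3599


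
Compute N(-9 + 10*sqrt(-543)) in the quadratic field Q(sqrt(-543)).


N(a + b*sqrt(d)) = a^2 - d*b^2
= (-9)^2 - (-543)*(10)^2
= 81 + 54300
= 54381

54381


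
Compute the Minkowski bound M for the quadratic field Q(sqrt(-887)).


d = -887, d mod 4 = 1, so disc(K) = d = -887; |disc(K)| = 887
Imaginary quadratic field, so n = 2, s = r2 = 1, r1 = 0
M = (n!/n^n) * (4/pi)^s * sqrt(|disc(K)|) = (2!/2^2) * (4/pi)^1 * sqrt(887)
= 0.5 * 1.273240 * 29.782545
= 18.9602

18.9602


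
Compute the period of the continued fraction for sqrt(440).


Run the CF algorithm for sqrt(440).
a_0 = floor(sqrt(440)) = 20; set m_0=0, q_0=1.
Recurrence: m' = q*a - m,  q' = (d - m'^2)/q,  a' = floor((a_0 + m')/q').
  step 1: m=20, q=40, a=1
  step 2: m=20, q=1, a=40
a_2 = 2*a_0 = 40, so the period closes here.
sqrt(440) = [20; 1, 40]
Period length = 2

2


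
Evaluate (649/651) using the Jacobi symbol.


Compute (649/651) via quadratic reciprocity:
  reciprocity: (649/651) -> +(651/649)
  reduce: (2/649)
  pull out 2: (2/649) = +1  (since 649 mod 8 = 1)
  (1/649) = 1
Product of signs = 1

1


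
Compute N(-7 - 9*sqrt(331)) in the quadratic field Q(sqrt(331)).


N(a + b*sqrt(d)) = a^2 - d*b^2
= (-7)^2 - (331)*(-9)^2
= 49 - 26811
= -26762

-26762


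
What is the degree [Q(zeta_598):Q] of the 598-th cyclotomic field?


The degree equals Euler's totient phi(598).
598 = 2 * 13 * 23
phi(598) = 264

264
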